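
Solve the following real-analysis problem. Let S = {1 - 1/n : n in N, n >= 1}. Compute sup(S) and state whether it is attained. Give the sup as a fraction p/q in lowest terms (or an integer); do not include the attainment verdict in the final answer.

Analysis:
- Values: 0, 1/2, 2/3, 3/4, ... strictly increasing.
- Minimum is 0 (n=1); inf = 0 (attained).
- 1 - 1/n -> 1 from below; sup = 1, not attained.
Conclusion: sup(S) = 1, not attained in S.

1


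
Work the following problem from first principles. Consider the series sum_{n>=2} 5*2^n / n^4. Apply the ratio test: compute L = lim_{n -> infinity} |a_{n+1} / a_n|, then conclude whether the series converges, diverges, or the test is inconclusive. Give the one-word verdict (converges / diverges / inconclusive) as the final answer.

Let a_n denote the general term. Form the ratio a_{n+1}/a_n and simplify:
a_{n+1}/a_n = 2*n^4/(n + 1)^4
Take the limit as n -> infinity: L = 2.
Since L = 2 > 1 (or L = infinity), the ratio test implies the series diverges.

diverges


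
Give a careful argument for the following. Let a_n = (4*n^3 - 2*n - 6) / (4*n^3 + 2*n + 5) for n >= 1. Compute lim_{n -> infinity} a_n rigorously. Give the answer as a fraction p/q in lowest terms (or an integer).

Divide numerator and denominator by n^3, the highest power:
numerator / n^3 = 4 - 2/n^2 - 6/n^3
denominator / n^3 = 4 + 2/n^2 + 5/n^3
As n -> infinity, all terms of the form c/n^k (k >= 1) tend to 0.
So numerator / n^3 -> 4 and denominator / n^3 -> 4.
Therefore lim a_n = 1.

1


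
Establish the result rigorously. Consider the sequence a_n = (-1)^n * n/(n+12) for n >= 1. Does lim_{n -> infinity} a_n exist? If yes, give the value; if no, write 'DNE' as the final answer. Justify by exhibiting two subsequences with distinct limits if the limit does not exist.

Examine the behaviour of a_n along subsequences.
a_{2k} = 2k/(2k+12) -> 1. a_{2k+1} = -(2k+1)/(2k+13) -> -1.
Since these two subsequential limits are 1 and -1, distinct, the full sequence cannot converge (a convergent sequence has all subsequences tending to the same limit). So lim a_n does not exist.

DNE


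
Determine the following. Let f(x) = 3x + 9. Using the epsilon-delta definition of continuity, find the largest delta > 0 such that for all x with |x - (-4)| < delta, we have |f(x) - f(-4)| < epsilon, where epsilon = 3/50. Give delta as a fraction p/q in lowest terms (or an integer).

We compute f(-4) = 3*(-4) + 9 = -3.
|f(x) - f(-4)| = |3x + 9 - (-3)| = |3(x - (-4))| = 3|x - (-4)|.
We need 3|x - (-4)| < 3/50, i.e. |x - (-4)| < 3/50 / 3 = 1/50.
So any delta <= 1/50 works. Conversely, if delta > 1/50, then x = -4 + 1/50 satisfies |x - (-4)| = 1/50 < delta but |f(x) - f(-4)| = 3 * 1/50 = 3/50, which is not < 3/50; so no larger delta works.
Hence the largest such delta is 1/50.

1/50


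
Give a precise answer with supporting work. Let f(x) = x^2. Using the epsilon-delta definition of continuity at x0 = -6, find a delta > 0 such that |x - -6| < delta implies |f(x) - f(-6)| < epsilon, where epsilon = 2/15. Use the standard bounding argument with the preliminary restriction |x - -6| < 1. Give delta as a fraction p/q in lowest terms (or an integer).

Factor: |x^2 - (-6)^2| = |x - -6| * |x + -6|.
Impose |x - -6| < 1 first. Then |x + -6| = |(x - -6) + 2*(-6)| <= |x - -6| + 2*|-6| < 1 + 12 = 13.
So |x^2 - (-6)^2| < delta * 13.
We need delta * 13 <= 2/15, i.e. delta <= 2/15/13 = 2/195.
Since 2/195 < 1, this is tighter than 1; take delta = 2/195.
So delta = 2/195 works.

2/195


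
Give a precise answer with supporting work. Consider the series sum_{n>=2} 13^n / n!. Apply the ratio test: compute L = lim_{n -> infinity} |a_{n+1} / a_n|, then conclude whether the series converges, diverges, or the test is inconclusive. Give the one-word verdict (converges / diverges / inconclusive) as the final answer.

Let a_n denote the general term. Form the ratio a_{n+1}/a_n and simplify:
a_{n+1}/a_n = 13/(n + 1)
Take the limit as n -> infinity: L = 0.
Since L = 0 < 1, the ratio test implies the series converges.

converges


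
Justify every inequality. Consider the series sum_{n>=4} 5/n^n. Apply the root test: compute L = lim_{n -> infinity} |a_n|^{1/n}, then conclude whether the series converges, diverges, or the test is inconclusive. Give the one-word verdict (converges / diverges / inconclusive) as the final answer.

Let a_n denote the general term. Form |a_n|^(1/n) and simplify:
|a_n|^(1/n) = 5^(1/n)/n
Take the limit as n -> infinity: L = 0.
Since L = 0 < 1, the root test implies convergence.

converges


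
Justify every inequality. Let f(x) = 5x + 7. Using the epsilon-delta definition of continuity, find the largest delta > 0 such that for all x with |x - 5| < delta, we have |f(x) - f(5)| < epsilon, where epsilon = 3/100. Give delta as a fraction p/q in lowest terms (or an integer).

We compute f(5) = 5*(5) + 7 = 32.
|f(x) - f(5)| = |5x + 7 - (32)| = |5(x - 5)| = 5|x - 5|.
We need 5|x - 5| < 3/100, i.e. |x - 5| < 3/100 / 5 = 3/500.
So any delta <= 3/500 works. Conversely, if delta > 3/500, then x = 5 + 3/500 satisfies |x - 5| = 3/500 < delta but |f(x) - f(5)| = 5 * 3/500 = 3/100, which is not < 3/100; so no larger delta works.
Hence the largest such delta is 3/500.

3/500


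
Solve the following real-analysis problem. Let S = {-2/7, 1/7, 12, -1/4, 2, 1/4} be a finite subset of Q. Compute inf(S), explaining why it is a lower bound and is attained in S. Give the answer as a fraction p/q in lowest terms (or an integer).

S is finite, so inf(S) = min(S).
Sorted increasing:
-2/7, -1/4, 1/7, 1/4, 2, 12
The extremum is -2/7.
For every x in S, x >= -2/7. And -2/7 is in S, so it is attained.
Therefore inf(S) = -2/7.

-2/7


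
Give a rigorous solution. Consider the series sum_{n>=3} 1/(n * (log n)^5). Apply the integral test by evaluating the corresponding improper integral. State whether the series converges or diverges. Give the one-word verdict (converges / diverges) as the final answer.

Let f(x) = 1/(x*log(x)^5). Then f is positive, continuous, and decreasing on [3, infinity), so the integral test applies.
Compute the improper integral int_{3}^infinity f(x) dx:
  antiderivative F(x) = -1/(4*log(x)^4).
  F(x) -> 0 as x -> infinity.  int = 0 - F(3) = 1/(4*log(3)^4) < infinity. By the integral test, the series converges.

converges


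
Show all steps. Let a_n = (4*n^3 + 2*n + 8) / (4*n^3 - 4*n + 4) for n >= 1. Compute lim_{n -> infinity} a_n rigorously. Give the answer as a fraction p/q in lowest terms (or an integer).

Divide numerator and denominator by n^3, the highest power:
numerator / n^3 = 4 + 2/n^2 + 8/n^3
denominator / n^3 = 4 - 4/n^2 + 4/n^3
As n -> infinity, all terms of the form c/n^k (k >= 1) tend to 0.
So numerator / n^3 -> 4 and denominator / n^3 -> 4.
Therefore lim a_n = 1.

1


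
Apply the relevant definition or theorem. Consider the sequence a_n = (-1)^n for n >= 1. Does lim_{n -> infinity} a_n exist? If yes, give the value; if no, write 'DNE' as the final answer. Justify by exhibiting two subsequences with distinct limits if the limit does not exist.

Examine the behaviour of a_n along subsequences.
Even-n subsequence a_{2k} = 1 -> 1. Odd-n subsequence a_{2k+1} = -1 -> -1.
Since these two subsequential limits are 1 and -1, distinct, the full sequence cannot converge (a convergent sequence has all subsequences tending to the same limit). So lim a_n does not exist.

DNE


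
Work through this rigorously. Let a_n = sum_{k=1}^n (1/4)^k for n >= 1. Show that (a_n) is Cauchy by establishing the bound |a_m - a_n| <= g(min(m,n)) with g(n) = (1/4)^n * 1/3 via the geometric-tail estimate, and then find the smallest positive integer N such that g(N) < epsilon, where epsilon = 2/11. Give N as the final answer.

For m > n >= 1: |a_m - a_n| = sum_{k=n+1}^m (1/4)^k < sum_{k=n+1}^infinity (1/4)^k = (1/4)^(n+1) / (1 - 1/4) = (1/4)^n * (1/4) * (4/3) = (1/4)^n * 1/3.
So g(n) = (1/4)^n / 3. Since g(n) -> 0, (a_n) is Cauchy.
Now solve g(N) < 2/11: (1/4)^N / 3 < 2/11 <=> 4^N > 1 / (3 * 2/11) = 11/6.
Check powers of 4: 4^0 = 1 <= 11/6, 4^1 = 4 > 11/6.
So the smallest such N is 1. Check: g(1) = 1/(3 * 4) = 1/12 < 2/11.

1


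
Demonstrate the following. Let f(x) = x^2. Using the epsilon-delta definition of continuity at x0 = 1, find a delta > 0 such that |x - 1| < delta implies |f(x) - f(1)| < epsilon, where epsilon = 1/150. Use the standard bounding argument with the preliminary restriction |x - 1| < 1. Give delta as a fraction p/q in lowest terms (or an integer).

Factor: |x^2 - (1)^2| = |x - 1| * |x + 1|.
Impose |x - 1| < 1 first. Then |x + 1| = |(x - 1) + 2*(1)| <= |x - 1| + 2*|1| < 1 + 2 = 3.
So |x^2 - (1)^2| < delta * 3.
We need delta * 3 <= 1/150, i.e. delta <= 1/150/3 = 1/450.
Since 1/450 < 1, this is tighter than 1; take delta = 1/450.
So delta = 1/450 works.

1/450


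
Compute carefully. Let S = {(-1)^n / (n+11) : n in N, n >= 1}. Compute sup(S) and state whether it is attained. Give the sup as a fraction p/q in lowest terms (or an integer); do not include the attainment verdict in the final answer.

Analysis:
- Values: -1/12, 1/13, -1/14, 1/15, -1/16, ...
- Positive terms (even n): 1/(2+11), 1/(4+11), ... decreasing -> max = 1/13 (n=2).
- Negative terms (odd n): -1/(1+11), -1/(3+11), ... increasing -> min = -1/12 (n=1).
- So sup = 1/13 (attained at n=2); inf = -1/12 (attained at n=1).
Conclusion: sup(S) = 1/13, attained in S.

1/13


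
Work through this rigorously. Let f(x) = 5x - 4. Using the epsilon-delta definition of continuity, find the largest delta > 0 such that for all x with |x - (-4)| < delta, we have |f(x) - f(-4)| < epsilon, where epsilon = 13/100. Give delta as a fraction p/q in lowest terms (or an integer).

We compute f(-4) = 5*(-4) - 4 = -24.
|f(x) - f(-4)| = |5x - 4 - (-24)| = |5(x - (-4))| = 5|x - (-4)|.
We need 5|x - (-4)| < 13/100, i.e. |x - (-4)| < 13/100 / 5 = 13/500.
So any delta <= 13/500 works. Conversely, if delta > 13/500, then x = -4 + 13/500 satisfies |x - (-4)| = 13/500 < delta but |f(x) - f(-4)| = 5 * 13/500 = 13/100, which is not < 13/100; so no larger delta works.
Hence the largest such delta is 13/500.

13/500


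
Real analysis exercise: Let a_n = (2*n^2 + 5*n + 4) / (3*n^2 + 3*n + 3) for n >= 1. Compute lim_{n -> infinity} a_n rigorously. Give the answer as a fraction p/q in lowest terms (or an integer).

Divide numerator and denominator by n^2, the highest power:
numerator / n^2 = 2 + 5/n + 4/n^2
denominator / n^2 = 3 + 3/n + 3/n^2
As n -> infinity, all terms of the form c/n^k (k >= 1) tend to 0.
So numerator / n^2 -> 2 and denominator / n^2 -> 3.
Therefore lim a_n = 2/3.

2/3


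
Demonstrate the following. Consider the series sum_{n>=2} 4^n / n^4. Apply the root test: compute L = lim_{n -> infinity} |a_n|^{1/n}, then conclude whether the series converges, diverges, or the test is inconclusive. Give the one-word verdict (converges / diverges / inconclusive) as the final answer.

Let a_n denote the general term. Form |a_n|^(1/n) and simplify:
|a_n|^(1/n) = 4/n^(4/n)
Take the limit as n -> infinity: L = 4.
Since L = 4 > 1, the root test implies divergence.

diverges


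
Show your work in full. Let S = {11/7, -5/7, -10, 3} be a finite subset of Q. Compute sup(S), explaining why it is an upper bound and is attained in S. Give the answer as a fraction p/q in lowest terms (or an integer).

S is finite, so sup(S) = max(S).
Sorted decreasing:
3, 11/7, -5/7, -10
The extremum is 3.
For every x in S, x <= 3. And 3 is in S, so it is attained.
Therefore sup(S) = 3.

3


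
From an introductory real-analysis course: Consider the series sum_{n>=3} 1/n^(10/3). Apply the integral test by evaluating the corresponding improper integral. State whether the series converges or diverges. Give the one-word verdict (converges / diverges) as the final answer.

Let f(x) = x^(-10/3). Then f is positive, continuous, and decreasing on [3, infinity), so the integral test applies.
Compute the improper integral int_{3}^infinity f(x) dx:
  antiderivative F(x) = -3/(7*x^(7/3)).
  As x -> infinity, F(x) -> 0 (since p = 10/3 > 1).
  So int = F(infinity) - F(3) = 0 - (-3^(2/3)/63) = 3^(2/3)/63.
  Finite, so by the integral test, the series converges.

converges


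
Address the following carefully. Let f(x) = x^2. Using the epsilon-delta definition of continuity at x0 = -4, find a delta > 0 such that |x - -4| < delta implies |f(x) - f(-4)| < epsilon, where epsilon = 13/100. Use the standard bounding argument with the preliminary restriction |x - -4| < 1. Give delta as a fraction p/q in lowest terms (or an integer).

Factor: |x^2 - (-4)^2| = |x - -4| * |x + -4|.
Impose |x - -4| < 1 first. Then |x + -4| = |(x - -4) + 2*(-4)| <= |x - -4| + 2*|-4| < 1 + 8 = 9.
So |x^2 - (-4)^2| < delta * 9.
We need delta * 9 <= 13/100, i.e. delta <= 13/100/9 = 13/900.
Since 13/900 < 1, this is tighter than 1; take delta = 13/900.
So delta = 13/900 works.

13/900


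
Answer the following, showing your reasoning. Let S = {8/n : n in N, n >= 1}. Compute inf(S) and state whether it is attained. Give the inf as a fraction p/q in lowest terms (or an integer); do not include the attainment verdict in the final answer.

Analysis:
- Values: 8, 4, 8/3, 2, ... strictly decreasing.
- The maximum is 8 (n=1); sup = 8 (attained).
- The set is bounded below by 0; 8/n -> 0 so 0 is the greatest lower bound.
- 0 is not in the set, so inf = 0 is not attained.
Conclusion: inf(S) = 0, not attained in S.

0


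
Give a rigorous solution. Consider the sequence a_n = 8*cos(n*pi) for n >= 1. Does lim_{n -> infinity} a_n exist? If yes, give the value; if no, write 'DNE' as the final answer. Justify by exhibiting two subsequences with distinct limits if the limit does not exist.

Examine the behaviour of a_n along subsequences.
cos(n*pi) = (-1)^n, so a_n = 8*(-1)^n. a_{2k} = 8 -> 8. a_{2k+1} = -8 -> -8.
Since these two subsequential limits are 8 and -8, distinct, the full sequence cannot converge (a convergent sequence has all subsequences tending to the same limit). So lim a_n does not exist.

DNE


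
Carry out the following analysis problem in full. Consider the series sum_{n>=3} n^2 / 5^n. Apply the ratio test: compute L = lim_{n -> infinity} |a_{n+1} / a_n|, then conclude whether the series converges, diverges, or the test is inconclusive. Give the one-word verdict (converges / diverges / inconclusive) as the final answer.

Let a_n denote the general term. Form the ratio a_{n+1}/a_n and simplify:
a_{n+1}/a_n = (n + 1)^2/(5*n^2)
Take the limit as n -> infinity: L = 1/5.
Since L = 1/5 < 1, the ratio test implies the series converges.

converges


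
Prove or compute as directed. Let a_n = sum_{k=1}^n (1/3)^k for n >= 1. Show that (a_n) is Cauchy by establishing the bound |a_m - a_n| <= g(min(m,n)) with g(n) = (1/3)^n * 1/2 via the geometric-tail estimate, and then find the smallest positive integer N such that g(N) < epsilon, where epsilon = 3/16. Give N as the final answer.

For m > n >= 1: |a_m - a_n| = sum_{k=n+1}^m (1/3)^k < sum_{k=n+1}^infinity (1/3)^k = (1/3)^(n+1) / (1 - 1/3) = (1/3)^n * (1/3) * (3/2) = (1/3)^n * 1/2.
So g(n) = (1/3)^n / 2. Since g(n) -> 0, (a_n) is Cauchy.
Now solve g(N) < 3/16: (1/3)^N / 2 < 3/16 <=> 3^N > 1 / (2 * 3/16) = 8/3.
Check powers of 3: 3^0 = 1 <= 8/3, 3^1 = 3 > 8/3.
So the smallest such N is 1. Check: g(1) = 1/(2 * 3) = 1/6 < 3/16.

1


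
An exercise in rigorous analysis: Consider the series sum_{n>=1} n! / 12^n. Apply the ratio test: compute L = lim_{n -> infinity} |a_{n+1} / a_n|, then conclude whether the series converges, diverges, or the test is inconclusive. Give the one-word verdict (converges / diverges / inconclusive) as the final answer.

Let a_n denote the general term. Form the ratio a_{n+1}/a_n and simplify:
a_{n+1}/a_n = n/12 + 1/12
Take the limit as n -> infinity: L = infinity.
Since L = infinity > 1 (or L = infinity), the ratio test implies the series diverges.

diverges


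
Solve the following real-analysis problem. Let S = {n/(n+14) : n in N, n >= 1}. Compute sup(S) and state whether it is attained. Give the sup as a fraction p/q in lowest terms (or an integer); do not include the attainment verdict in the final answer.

Analysis:
- Values: 1/15, 1/8, 3/17, 2/9, ... strictly increasing.
- Minimum is 1/15 (n=1); inf = 1/15 (attained).
- n/(n+14) = 1 - 14/(n+14) -> 1 from below as n -> infinity, and never equals 1.
- So sup = 1 (not attained).
Conclusion: sup(S) = 1, not attained in S.

1


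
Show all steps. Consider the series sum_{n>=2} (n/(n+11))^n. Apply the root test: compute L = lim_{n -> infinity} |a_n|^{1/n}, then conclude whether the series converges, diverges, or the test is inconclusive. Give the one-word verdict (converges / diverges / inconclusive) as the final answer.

Let a_n denote the general term. Form |a_n|^(1/n) and simplify:
|a_n|^(1/n) = n/(n + 11)
Take the limit as n -> infinity: L = 1.
Since L = 1, the root test is inconclusive. (In fact a_n = (n/(n+11))^n -> e^(-11) != 0, so the nth-term test shows divergence; but the root test itself gives no conclusion.)

inconclusive


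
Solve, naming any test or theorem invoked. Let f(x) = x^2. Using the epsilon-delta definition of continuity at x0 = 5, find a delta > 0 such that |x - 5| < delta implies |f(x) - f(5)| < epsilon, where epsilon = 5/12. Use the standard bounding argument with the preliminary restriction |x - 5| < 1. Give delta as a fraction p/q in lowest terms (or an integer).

Factor: |x^2 - (5)^2| = |x - 5| * |x + 5|.
Impose |x - 5| < 1 first. Then |x + 5| = |(x - 5) + 2*(5)| <= |x - 5| + 2*|5| < 1 + 10 = 11.
So |x^2 - (5)^2| < delta * 11.
We need delta * 11 <= 5/12, i.e. delta <= 5/12/11 = 5/132.
Since 5/132 < 1, this is tighter than 1; take delta = 5/132.
So delta = 5/132 works.

5/132


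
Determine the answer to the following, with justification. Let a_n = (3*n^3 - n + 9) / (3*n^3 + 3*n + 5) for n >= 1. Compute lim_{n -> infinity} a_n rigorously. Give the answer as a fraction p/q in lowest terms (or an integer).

Divide numerator and denominator by n^3, the highest power:
numerator / n^3 = 3 - 1/n^2 + 9/n^3
denominator / n^3 = 3 + 3/n^2 + 5/n^3
As n -> infinity, all terms of the form c/n^k (k >= 1) tend to 0.
So numerator / n^3 -> 3 and denominator / n^3 -> 3.
Therefore lim a_n = 1.

1


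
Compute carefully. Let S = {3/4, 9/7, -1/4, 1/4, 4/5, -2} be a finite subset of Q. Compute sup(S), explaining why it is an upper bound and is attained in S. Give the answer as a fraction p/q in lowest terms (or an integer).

S is finite, so sup(S) = max(S).
Sorted decreasing:
9/7, 4/5, 3/4, 1/4, -1/4, -2
The extremum is 9/7.
For every x in S, x <= 9/7. And 9/7 is in S, so it is attained.
Therefore sup(S) = 9/7.

9/7


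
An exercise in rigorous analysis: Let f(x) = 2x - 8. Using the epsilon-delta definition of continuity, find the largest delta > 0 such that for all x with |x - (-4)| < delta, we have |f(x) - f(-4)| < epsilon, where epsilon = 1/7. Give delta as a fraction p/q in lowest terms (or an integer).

We compute f(-4) = 2*(-4) - 8 = -16.
|f(x) - f(-4)| = |2x - 8 - (-16)| = |2(x - (-4))| = 2|x - (-4)|.
We need 2|x - (-4)| < 1/7, i.e. |x - (-4)| < 1/7 / 2 = 1/14.
So any delta <= 1/14 works. Conversely, if delta > 1/14, then x = -4 + 1/14 satisfies |x - (-4)| = 1/14 < delta but |f(x) - f(-4)| = 2 * 1/14 = 1/7, which is not < 1/7; so no larger delta works.
Hence the largest such delta is 1/14.

1/14


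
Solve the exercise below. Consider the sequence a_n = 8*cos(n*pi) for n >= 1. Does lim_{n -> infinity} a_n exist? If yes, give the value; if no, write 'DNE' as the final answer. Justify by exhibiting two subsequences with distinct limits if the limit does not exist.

Examine the behaviour of a_n along subsequences.
cos(n*pi) = (-1)^n, so a_n = 8*(-1)^n. a_{2k} = 8 -> 8. a_{2k+1} = -8 -> -8.
Since these two subsequential limits are 8 and -8, distinct, the full sequence cannot converge (a convergent sequence has all subsequences tending to the same limit). So lim a_n does not exist.

DNE


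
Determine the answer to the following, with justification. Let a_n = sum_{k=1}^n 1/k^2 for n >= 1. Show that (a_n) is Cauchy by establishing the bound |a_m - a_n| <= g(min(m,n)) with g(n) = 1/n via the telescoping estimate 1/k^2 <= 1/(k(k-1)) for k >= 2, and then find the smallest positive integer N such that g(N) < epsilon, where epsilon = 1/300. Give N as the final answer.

For m > n >= 1: |a_m - a_n| = sum_{k=n+1}^m 1/k^2.
Use 1/k^2 <= 1/(k(k-1)) = 1/(k-1) - 1/k for k >= 2:
sum_{k=n+1}^m 1/k^2 <= sum_{k=n+1}^m (1/(k-1) - 1/k) = 1/n - 1/m <= 1/n.
By symmetry the same bound holds with n,m swapped, so |a_m - a_n| <= 1/min(m,n) = g(min(m,n)). Since g(n) -> 0, (a_n) is Cauchy.
Now solve g(N) < 1/300: 1/N < 1/300 <=> N > 1/(1/300) = 300.
The smallest integer strictly greater than 300 is N = 301.
Check: g(301) = 1/301 < 1/300; g(300) = 1/300 >= 1/300. So N = 301.

301


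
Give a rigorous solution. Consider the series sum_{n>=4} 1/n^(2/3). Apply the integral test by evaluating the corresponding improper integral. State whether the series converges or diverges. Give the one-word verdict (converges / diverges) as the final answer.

Let f(x) = x^(-2/3). Then f is positive, continuous, and decreasing on [4, infinity), so the integral test applies.
Compute the improper integral int_{4}^infinity f(x) dx:
  antiderivative F(x) = 3*x^(1/3).
  As x -> infinity, F(x) -> infinity (since p = 2/3 < 1).
  So the integral diverges. By the integral test, the series diverges.

diverges


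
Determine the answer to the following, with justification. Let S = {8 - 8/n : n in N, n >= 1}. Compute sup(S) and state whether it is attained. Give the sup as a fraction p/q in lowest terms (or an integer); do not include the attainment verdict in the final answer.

Analysis:
- Values: 0, 4, 16/3, 6, ... strictly increasing.
- Minimum is 0 (n=1); inf = 0 (attained).
- 8 - 8/n -> 8 from below; sup = 8, not attained.
Conclusion: sup(S) = 8, not attained in S.

8


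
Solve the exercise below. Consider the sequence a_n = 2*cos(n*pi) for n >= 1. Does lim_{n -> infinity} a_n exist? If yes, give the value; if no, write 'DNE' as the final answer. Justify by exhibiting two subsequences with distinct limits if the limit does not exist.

Examine the behaviour of a_n along subsequences.
cos(n*pi) = (-1)^n, so a_n = 2*(-1)^n. a_{2k} = 2 -> 2. a_{2k+1} = -2 -> -2.
Since these two subsequential limits are 2 and -2, distinct, the full sequence cannot converge (a convergent sequence has all subsequences tending to the same limit). So lim a_n does not exist.

DNE


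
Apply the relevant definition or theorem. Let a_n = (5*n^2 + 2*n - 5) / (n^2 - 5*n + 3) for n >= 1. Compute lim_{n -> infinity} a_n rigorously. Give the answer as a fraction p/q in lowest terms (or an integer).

Divide numerator and denominator by n^2, the highest power:
numerator / n^2 = 5 + 2/n - 5/n^2
denominator / n^2 = 1 - 5/n + 3/n^2
As n -> infinity, all terms of the form c/n^k (k >= 1) tend to 0.
So numerator / n^2 -> 5 and denominator / n^2 -> 1.
Therefore lim a_n = 5.

5


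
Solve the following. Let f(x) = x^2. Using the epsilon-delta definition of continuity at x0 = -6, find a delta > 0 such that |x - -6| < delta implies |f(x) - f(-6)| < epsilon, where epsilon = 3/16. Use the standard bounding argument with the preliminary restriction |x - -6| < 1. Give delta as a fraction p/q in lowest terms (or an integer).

Factor: |x^2 - (-6)^2| = |x - -6| * |x + -6|.
Impose |x - -6| < 1 first. Then |x + -6| = |(x - -6) + 2*(-6)| <= |x - -6| + 2*|-6| < 1 + 12 = 13.
So |x^2 - (-6)^2| < delta * 13.
We need delta * 13 <= 3/16, i.e. delta <= 3/16/13 = 3/208.
Since 3/208 < 1, this is tighter than 1; take delta = 3/208.
So delta = 3/208 works.

3/208


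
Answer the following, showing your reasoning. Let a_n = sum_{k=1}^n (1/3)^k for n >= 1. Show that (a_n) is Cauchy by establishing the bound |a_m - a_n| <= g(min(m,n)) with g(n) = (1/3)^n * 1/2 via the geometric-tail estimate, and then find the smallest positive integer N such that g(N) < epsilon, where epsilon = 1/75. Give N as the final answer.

For m > n >= 1: |a_m - a_n| = sum_{k=n+1}^m (1/3)^k < sum_{k=n+1}^infinity (1/3)^k = (1/3)^(n+1) / (1 - 1/3) = (1/3)^n * (1/3) * (3/2) = (1/3)^n * 1/2.
So g(n) = (1/3)^n / 2. Since g(n) -> 0, (a_n) is Cauchy.
Now solve g(N) < 1/75: (1/3)^N / 2 < 1/75 <=> 3^N > 1 / (2 * 1/75) = 75/2.
Check powers of 3: 3^3 = 27 <= 75/2, 3^4 = 81 > 75/2.
So the smallest such N is 4. Check: g(4) = 1/(2 * 81) = 1/162 < 1/75.

4


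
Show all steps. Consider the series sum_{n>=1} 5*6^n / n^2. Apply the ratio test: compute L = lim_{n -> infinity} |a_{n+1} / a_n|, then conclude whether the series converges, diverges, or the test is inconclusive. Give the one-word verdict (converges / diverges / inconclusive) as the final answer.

Let a_n denote the general term. Form the ratio a_{n+1}/a_n and simplify:
a_{n+1}/a_n = 6*n^2/(n + 1)^2
Take the limit as n -> infinity: L = 6.
Since L = 6 > 1 (or L = infinity), the ratio test implies the series diverges.

diverges


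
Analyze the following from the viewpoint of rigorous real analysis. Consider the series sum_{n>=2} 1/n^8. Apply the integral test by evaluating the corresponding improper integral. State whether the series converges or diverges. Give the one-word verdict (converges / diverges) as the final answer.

Let f(x) = x^(-8). Then f is positive, continuous, and decreasing on [2, infinity), so the integral test applies.
Compute the improper integral int_{2}^infinity f(x) dx:
  antiderivative F(x) = -1/(7*x^7).
  As x -> infinity, F(x) -> 0 (since p = 8 > 1).
  So int = F(infinity) - F(2) = 0 - (-1/896) = 1/896.
  Finite, so by the integral test, the series converges.

converges


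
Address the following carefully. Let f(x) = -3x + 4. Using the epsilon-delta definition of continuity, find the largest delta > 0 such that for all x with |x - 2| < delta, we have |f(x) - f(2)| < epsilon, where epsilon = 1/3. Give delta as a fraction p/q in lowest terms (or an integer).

We compute f(2) = -3*(2) + 4 = -2.
|f(x) - f(2)| = |-3x + 4 - (-2)| = |-3(x - 2)| = 3|x - 2|.
We need 3|x - 2| < 1/3, i.e. |x - 2| < 1/3 / 3 = 1/9.
So any delta <= 1/9 works. Conversely, if delta > 1/9, then x = 2 + 1/9 satisfies |x - 2| = 1/9 < delta but |f(x) - f(2)| = 3 * 1/9 = 1/3, which is not < 1/3; so no larger delta works.
Hence the largest such delta is 1/9.

1/9


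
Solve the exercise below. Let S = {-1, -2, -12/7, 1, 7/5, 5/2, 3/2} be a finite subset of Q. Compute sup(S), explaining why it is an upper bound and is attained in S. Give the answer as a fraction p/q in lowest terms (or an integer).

S is finite, so sup(S) = max(S).
Sorted decreasing:
5/2, 3/2, 7/5, 1, -1, -12/7, -2
The extremum is 5/2.
For every x in S, x <= 5/2. And 5/2 is in S, so it is attained.
Therefore sup(S) = 5/2.

5/2


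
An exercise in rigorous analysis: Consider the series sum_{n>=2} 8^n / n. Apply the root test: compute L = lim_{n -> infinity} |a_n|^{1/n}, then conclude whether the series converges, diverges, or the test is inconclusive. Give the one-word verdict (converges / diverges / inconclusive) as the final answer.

Let a_n denote the general term. Form |a_n|^(1/n) and simplify:
|a_n|^(1/n) = 8/n^(1/n)
Take the limit as n -> infinity: L = 8.
Since L = 8 > 1, the root test implies divergence.

diverges


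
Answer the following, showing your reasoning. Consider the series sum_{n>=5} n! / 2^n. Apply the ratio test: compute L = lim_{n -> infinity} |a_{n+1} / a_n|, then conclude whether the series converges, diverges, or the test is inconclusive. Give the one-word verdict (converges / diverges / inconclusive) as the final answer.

Let a_n denote the general term. Form the ratio a_{n+1}/a_n and simplify:
a_{n+1}/a_n = n/2 + 1/2
Take the limit as n -> infinity: L = infinity.
Since L = infinity > 1 (or L = infinity), the ratio test implies the series diverges.

diverges


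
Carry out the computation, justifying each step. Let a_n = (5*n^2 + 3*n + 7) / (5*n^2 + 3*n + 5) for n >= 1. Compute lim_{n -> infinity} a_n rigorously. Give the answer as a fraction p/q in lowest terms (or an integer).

Divide numerator and denominator by n^2, the highest power:
numerator / n^2 = 5 + 3/n + 7/n^2
denominator / n^2 = 5 + 3/n + 5/n^2
As n -> infinity, all terms of the form c/n^k (k >= 1) tend to 0.
So numerator / n^2 -> 5 and denominator / n^2 -> 5.
Therefore lim a_n = 1.

1


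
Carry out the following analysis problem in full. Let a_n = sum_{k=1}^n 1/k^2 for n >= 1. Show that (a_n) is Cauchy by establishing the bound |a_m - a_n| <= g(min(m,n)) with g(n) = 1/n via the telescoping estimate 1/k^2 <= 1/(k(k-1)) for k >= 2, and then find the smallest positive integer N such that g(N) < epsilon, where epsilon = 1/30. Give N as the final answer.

For m > n >= 1: |a_m - a_n| = sum_{k=n+1}^m 1/k^2.
Use 1/k^2 <= 1/(k(k-1)) = 1/(k-1) - 1/k for k >= 2:
sum_{k=n+1}^m 1/k^2 <= sum_{k=n+1}^m (1/(k-1) - 1/k) = 1/n - 1/m <= 1/n.
By symmetry the same bound holds with n,m swapped, so |a_m - a_n| <= 1/min(m,n) = g(min(m,n)). Since g(n) -> 0, (a_n) is Cauchy.
Now solve g(N) < 1/30: 1/N < 1/30 <=> N > 1/(1/30) = 30.
The smallest integer strictly greater than 30 is N = 31.
Check: g(31) = 1/31 < 1/30; g(30) = 1/30 >= 1/30. So N = 31.

31


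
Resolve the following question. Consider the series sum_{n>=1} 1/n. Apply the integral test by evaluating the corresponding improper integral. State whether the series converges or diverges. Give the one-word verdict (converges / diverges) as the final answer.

Let f(x) = 1/x. Then f is positive, continuous, and decreasing on [1, infinity), so the integral test applies.
Compute the improper integral int_{1}^infinity f(x) dx:
  antiderivative F(x) = log(x).
  As x -> infinity, log(x) -> infinity.
  So int = infinity - log(1) = infinity. By the integral test, the series diverges.

diverges


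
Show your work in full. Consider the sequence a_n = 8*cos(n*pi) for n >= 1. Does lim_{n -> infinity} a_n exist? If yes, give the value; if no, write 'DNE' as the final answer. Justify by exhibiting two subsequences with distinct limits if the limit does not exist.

Examine the behaviour of a_n along subsequences.
cos(n*pi) = (-1)^n, so a_n = 8*(-1)^n. a_{2k} = 8 -> 8. a_{2k+1} = -8 -> -8.
Since these two subsequential limits are 8 and -8, distinct, the full sequence cannot converge (a convergent sequence has all subsequences tending to the same limit). So lim a_n does not exist.

DNE


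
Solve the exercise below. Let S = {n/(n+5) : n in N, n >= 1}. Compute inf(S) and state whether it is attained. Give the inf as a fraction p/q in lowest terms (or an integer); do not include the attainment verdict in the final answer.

Analysis:
- Values: 1/6, 2/7, 3/8, 4/9, ... strictly increasing.
- Minimum is 1/6 (n=1); inf = 1/6 (attained).
- n/(n+5) = 1 - 5/(n+5) -> 1 from below as n -> infinity, and never equals 1.
- So sup = 1 (not attained).
Conclusion: inf(S) = 1/6, attained in S.

1/6


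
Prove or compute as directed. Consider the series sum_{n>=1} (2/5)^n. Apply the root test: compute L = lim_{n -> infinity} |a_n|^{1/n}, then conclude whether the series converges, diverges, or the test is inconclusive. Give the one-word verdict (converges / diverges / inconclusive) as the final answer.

Let a_n denote the general term. Form |a_n|^(1/n) and simplify:
|a_n|^(1/n) = 2/5
Take the limit as n -> infinity: L = 2/5.
Since L = 2/5 < 1, the root test implies convergence.

converges


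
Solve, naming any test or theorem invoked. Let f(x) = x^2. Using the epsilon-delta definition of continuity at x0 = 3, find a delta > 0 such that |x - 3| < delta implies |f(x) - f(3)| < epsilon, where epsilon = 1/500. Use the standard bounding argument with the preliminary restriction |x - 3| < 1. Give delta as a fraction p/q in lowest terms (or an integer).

Factor: |x^2 - (3)^2| = |x - 3| * |x + 3|.
Impose |x - 3| < 1 first. Then |x + 3| = |(x - 3) + 2*(3)| <= |x - 3| + 2*|3| < 1 + 6 = 7.
So |x^2 - (3)^2| < delta * 7.
We need delta * 7 <= 1/500, i.e. delta <= 1/500/7 = 1/3500.
Since 1/3500 < 1, this is tighter than 1; take delta = 1/3500.
So delta = 1/3500 works.

1/3500


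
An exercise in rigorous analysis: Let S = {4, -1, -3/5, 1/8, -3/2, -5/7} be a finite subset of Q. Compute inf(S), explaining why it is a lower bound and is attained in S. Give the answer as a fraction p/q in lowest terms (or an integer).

S is finite, so inf(S) = min(S).
Sorted increasing:
-3/2, -1, -5/7, -3/5, 1/8, 4
The extremum is -3/2.
For every x in S, x >= -3/2. And -3/2 is in S, so it is attained.
Therefore inf(S) = -3/2.

-3/2


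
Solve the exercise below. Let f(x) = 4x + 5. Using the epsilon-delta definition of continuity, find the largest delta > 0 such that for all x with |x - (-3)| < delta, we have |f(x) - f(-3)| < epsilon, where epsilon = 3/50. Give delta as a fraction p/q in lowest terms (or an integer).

We compute f(-3) = 4*(-3) + 5 = -7.
|f(x) - f(-3)| = |4x + 5 - (-7)| = |4(x - (-3))| = 4|x - (-3)|.
We need 4|x - (-3)| < 3/50, i.e. |x - (-3)| < 3/50 / 4 = 3/200.
So any delta <= 3/200 works. Conversely, if delta > 3/200, then x = -3 + 3/200 satisfies |x - (-3)| = 3/200 < delta but |f(x) - f(-3)| = 4 * 3/200 = 3/50, which is not < 3/50; so no larger delta works.
Hence the largest such delta is 3/200.

3/200


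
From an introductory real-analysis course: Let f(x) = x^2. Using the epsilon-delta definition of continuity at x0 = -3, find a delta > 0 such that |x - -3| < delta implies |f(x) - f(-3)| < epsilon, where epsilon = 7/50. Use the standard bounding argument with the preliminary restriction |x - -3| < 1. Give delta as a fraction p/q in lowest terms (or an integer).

Factor: |x^2 - (-3)^2| = |x - -3| * |x + -3|.
Impose |x - -3| < 1 first. Then |x + -3| = |(x - -3) + 2*(-3)| <= |x - -3| + 2*|-3| < 1 + 6 = 7.
So |x^2 - (-3)^2| < delta * 7.
We need delta * 7 <= 7/50, i.e. delta <= 7/50/7 = 1/50.
Since 1/50 < 1, this is tighter than 1; take delta = 1/50.
So delta = 1/50 works.

1/50


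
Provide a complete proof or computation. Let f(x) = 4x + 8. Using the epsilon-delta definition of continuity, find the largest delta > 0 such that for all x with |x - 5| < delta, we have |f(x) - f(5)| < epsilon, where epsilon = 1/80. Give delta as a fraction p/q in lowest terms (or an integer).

We compute f(5) = 4*(5) + 8 = 28.
|f(x) - f(5)| = |4x + 8 - (28)| = |4(x - 5)| = 4|x - 5|.
We need 4|x - 5| < 1/80, i.e. |x - 5| < 1/80 / 4 = 1/320.
So any delta <= 1/320 works. Conversely, if delta > 1/320, then x = 5 + 1/320 satisfies |x - 5| = 1/320 < delta but |f(x) - f(5)| = 4 * 1/320 = 1/80, which is not < 1/80; so no larger delta works.
Hence the largest such delta is 1/320.

1/320


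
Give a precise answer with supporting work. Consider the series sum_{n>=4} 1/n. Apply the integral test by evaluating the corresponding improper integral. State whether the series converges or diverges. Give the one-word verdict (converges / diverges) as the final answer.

Let f(x) = 1/x. Then f is positive, continuous, and decreasing on [4, infinity), so the integral test applies.
Compute the improper integral int_{4}^infinity f(x) dx:
  antiderivative F(x) = log(x).
  As x -> infinity, log(x) -> infinity.
  So int = infinity - log(4) = infinity. By the integral test, the series diverges.

diverges


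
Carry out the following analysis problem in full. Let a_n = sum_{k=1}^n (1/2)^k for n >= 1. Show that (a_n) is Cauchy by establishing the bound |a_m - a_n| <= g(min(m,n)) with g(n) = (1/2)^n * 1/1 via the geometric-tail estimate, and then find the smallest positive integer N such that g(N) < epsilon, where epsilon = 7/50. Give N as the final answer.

For m > n >= 1: |a_m - a_n| = sum_{k=n+1}^m (1/2)^k < sum_{k=n+1}^infinity (1/2)^k = (1/2)^(n+1) / (1 - 1/2) = (1/2)^n * (1/2) * (2/1) = (1/2)^n * 1/1.
So g(n) = (1/2)^n / 1. Since g(n) -> 0, (a_n) is Cauchy.
Now solve g(N) < 7/50: (1/2)^N / 1 < 7/50 <=> 2^N > 1 / (1 * 7/50) = 50/7.
Check powers of 2: 2^2 = 4 <= 50/7, 2^3 = 8 > 50/7.
So the smallest such N is 3. Check: g(3) = 1/(1 * 8) = 1/8 < 7/50.

3


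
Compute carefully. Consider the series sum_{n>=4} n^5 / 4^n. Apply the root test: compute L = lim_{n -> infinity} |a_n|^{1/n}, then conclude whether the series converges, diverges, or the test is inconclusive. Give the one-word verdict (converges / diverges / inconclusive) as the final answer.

Let a_n denote the general term. Form |a_n|^(1/n) and simplify:
|a_n|^(1/n) = n^(5/n)/4
Take the limit as n -> infinity: L = 1/4.
Since L = 1/4 < 1, the root test implies convergence.

converges


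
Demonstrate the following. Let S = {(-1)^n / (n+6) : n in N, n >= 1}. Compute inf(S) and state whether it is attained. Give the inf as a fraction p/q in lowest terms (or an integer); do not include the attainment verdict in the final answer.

Analysis:
- Values: -1/7, 1/8, -1/9, 1/10, -1/11, ...
- Positive terms (even n): 1/(2+6), 1/(4+6), ... decreasing -> max = 1/8 (n=2).
- Negative terms (odd n): -1/(1+6), -1/(3+6), ... increasing -> min = -1/7 (n=1).
- So sup = 1/8 (attained at n=2); inf = -1/7 (attained at n=1).
Conclusion: inf(S) = -1/7, attained in S.

-1/7


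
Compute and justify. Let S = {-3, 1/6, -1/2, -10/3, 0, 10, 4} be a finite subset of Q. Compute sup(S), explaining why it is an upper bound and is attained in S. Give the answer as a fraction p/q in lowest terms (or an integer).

S is finite, so sup(S) = max(S).
Sorted decreasing:
10, 4, 1/6, 0, -1/2, -3, -10/3
The extremum is 10.
For every x in S, x <= 10. And 10 is in S, so it is attained.
Therefore sup(S) = 10.

10


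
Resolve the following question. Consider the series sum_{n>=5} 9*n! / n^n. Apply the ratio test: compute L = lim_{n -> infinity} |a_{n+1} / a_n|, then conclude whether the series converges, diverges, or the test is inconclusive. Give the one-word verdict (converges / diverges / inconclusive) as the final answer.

Let a_n denote the general term. Form the ratio a_{n+1}/a_n and simplify:
a_{n+1}/a_n = (n/(n + 1))^n
Take the limit as n -> infinity: L = exp(-1).
Since L = exp(-1) < 1, the ratio test implies the series converges.

converges


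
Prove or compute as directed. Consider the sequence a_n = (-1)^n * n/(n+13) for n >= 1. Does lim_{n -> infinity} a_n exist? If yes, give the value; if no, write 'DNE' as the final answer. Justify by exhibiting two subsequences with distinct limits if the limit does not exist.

Examine the behaviour of a_n along subsequences.
a_{2k} = 2k/(2k+13) -> 1. a_{2k+1} = -(2k+1)/(2k+14) -> -1.
Since these two subsequential limits are 1 and -1, distinct, the full sequence cannot converge (a convergent sequence has all subsequences tending to the same limit). So lim a_n does not exist.

DNE


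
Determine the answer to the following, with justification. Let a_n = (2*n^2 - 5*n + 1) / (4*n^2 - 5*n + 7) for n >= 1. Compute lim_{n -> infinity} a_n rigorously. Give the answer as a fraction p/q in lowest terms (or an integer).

Divide numerator and denominator by n^2, the highest power:
numerator / n^2 = 2 - 5/n + n^(-2)
denominator / n^2 = 4 - 5/n + 7/n^2
As n -> infinity, all terms of the form c/n^k (k >= 1) tend to 0.
So numerator / n^2 -> 2 and denominator / n^2 -> 4.
Therefore lim a_n = 1/2.

1/2


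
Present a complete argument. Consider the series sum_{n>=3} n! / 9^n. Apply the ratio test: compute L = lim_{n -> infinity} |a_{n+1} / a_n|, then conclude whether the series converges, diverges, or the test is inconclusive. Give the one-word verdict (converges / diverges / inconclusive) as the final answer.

Let a_n denote the general term. Form the ratio a_{n+1}/a_n and simplify:
a_{n+1}/a_n = n/9 + 1/9
Take the limit as n -> infinity: L = infinity.
Since L = infinity > 1 (or L = infinity), the ratio test implies the series diverges.

diverges


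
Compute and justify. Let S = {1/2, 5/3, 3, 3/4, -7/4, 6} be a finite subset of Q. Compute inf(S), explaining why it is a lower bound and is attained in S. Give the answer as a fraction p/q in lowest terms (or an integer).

S is finite, so inf(S) = min(S).
Sorted increasing:
-7/4, 1/2, 3/4, 5/3, 3, 6
The extremum is -7/4.
For every x in S, x >= -7/4. And -7/4 is in S, so it is attained.
Therefore inf(S) = -7/4.

-7/4
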